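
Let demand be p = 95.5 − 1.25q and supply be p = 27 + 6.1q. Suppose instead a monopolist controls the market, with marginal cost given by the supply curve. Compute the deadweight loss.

6.74

Competitive equilibrium: 95.5 − 1.25q = 27 + 6.1q → q* = 9.3197, p* = 83.8503.
Marginal revenue: MR = 95.5 − 2.5q. Set MR = MC: 95.5 − 2.5q = 27 + 6.1q → q_m = 7.9651.
Price p_m = 95.5 − 1.25·7.9651 = 85.5436; MC(q_m) = 27 + 6.1·7.9651 = 75.5871.
Competitive q* = 9.3197, so Δq = 1.3546; wedge = 85.5436 − 75.5871 = 9.9565.
DWL = ½ × 1.3546 × 9.9565 = 6.74.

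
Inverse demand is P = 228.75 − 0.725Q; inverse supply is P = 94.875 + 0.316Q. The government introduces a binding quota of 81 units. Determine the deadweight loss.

1179.44

Competitive equilibrium: 228.75 − 0.725Q = 94.875 + 0.316Q → Q* = 128.6023, P* = 135.5133.
At Q = 81: demand price = 228.75 − 0.725·81 = 170.025; supply price = 94.875 + 0.316·81 = 120.471.
ΔQ = 128.6023 − 81 = 47.6023; wedge = 170.025 − 120.471 = 49.554.
DWL = ½ × 47.6023 × 49.554 = 1179.44.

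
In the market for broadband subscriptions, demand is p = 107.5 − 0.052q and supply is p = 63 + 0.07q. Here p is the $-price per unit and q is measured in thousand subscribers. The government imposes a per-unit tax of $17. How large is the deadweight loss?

$1184.43 thousand

Competitive equilibrium: 107.5 − 0.052q = 63 + 0.07q → q* = 364.7541, p* = 88.5328.
With the tax, the buyer price exceeds the seller price by 17: (107.5 − 0.052q) − (63 + 0.07q) = 17 → q' = 225.4098.
Δq = 364.7541 − 225.4098 = 139.3443; the wedge equals the tax, 17.
DWL = ½ × 139.3443 × 17 = $1184.43 thousand.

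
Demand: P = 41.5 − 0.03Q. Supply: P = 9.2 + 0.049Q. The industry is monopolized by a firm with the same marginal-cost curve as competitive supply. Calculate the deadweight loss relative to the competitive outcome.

500.19

Competitive equilibrium: 41.5 − 0.03Q = 9.2 + 0.049Q → Q* = 408.8608, P* = 29.2342.
Marginal revenue: MR = 41.5 − 0.06Q. Set MR = MC: 41.5 − 0.06Q = 9.2 + 0.049Q → Q_m = 296.3303.
Price P_m = 41.5 − 0.03·296.3303 = 32.6101; MC(Q_m) = 9.2 + 0.049·296.3303 = 23.7202.
Competitive Q* = 408.8608, so ΔQ = 112.5305; wedge = 32.6101 − 23.7202 = 8.8899.
Welfare loss = ½ × 112.5305 × 8.8899 = 500.19.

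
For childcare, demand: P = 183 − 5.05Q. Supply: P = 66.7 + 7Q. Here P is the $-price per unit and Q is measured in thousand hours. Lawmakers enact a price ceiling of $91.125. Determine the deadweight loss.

$228.78 thousand

Competitive equilibrium: 183 − 5.05Q = 66.7 + 7Q → Q* = 9.6515, P* = 134.2602.
At the ceiling P = 91.125, quantity supplied = (91.125 − 66.7)/7 = 3.4893.
Willingness to pay at Q' = 3.4893: 183 − 5.05·3.4893 = 165.379.
ΔQ = 9.6515 − 3.4893 = 6.1622; wedge = 165.379 − 91.125 = 74.254.
DWL = ½ × 6.1622 × 74.254 = $228.78 thousand.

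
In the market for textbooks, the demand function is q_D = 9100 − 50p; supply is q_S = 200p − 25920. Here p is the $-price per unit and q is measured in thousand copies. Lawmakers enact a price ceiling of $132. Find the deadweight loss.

In inverse form: demand p = 182 − 0.02q, supply p = 129.6 + 0.005q.
Competitive equilibrium: 182 − 0.02q = 129.6 + 0.005q → q* = 2096, p* = 140.08.
At the ceiling p = 132, quantity supplied = (132 − 129.6)/0.005 = 480.
Willingness to pay at q' = 480: 182 − 0.02·480 = 172.4.
Δq = 2096 − 480 = 1616; wedge = 172.4 − 132 = 40.4.
Welfare loss = ½ × 1616 × 40.4 = $32643.20 thousand.

$32643.20 thousand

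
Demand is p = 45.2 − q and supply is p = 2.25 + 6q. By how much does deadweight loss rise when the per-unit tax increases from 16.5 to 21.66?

Competitive equilibrium: 45.2 − q = 2.25 + 6q → q* = 6.1357, p* = 39.0643.
For a per-unit tax t: Δq = t/7, so DWL = ½·t·(t/7) = t²/14.
At t = 16.5: DWL = 19.4464. At t = 21.66: DWL = 33.5111.
Increase = 33.5111 − 19.4464 = 14.06.

14.06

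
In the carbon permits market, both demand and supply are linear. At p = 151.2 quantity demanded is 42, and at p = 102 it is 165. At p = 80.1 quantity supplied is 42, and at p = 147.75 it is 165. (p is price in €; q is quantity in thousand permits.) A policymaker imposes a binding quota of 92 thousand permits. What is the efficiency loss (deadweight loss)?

Demand slope = (102 − 151.2)/(165 − 42) = −0.4, so p = 168 − 0.4q.
Supply slope = (147.75 − 80.1)/(165 − 42) = 0.55, so p = 57 + 0.55q.
Competitive equilibrium: 168 − 0.4q = 57 + 0.55q → q* = 116.8421, p* = 121.2632.
At q = 92: demand price = 168 − 0.4·92 = 131.2; supply price = 57 + 0.55·92 = 107.6.
Δq = 116.8421 − 92 = 24.8421; wedge = 131.2 − 107.6 = 23.6.
DWL = ½ × 24.8421 × 23.6 = €293.14 thousand.

€293.14 thousand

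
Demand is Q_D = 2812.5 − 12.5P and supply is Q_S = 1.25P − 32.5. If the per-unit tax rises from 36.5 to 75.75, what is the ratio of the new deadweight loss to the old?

In inverse form: demand P = 225 − 0.08Q, supply P = 26 + 0.8Q.
Competitive equilibrium: 225 − 0.08Q = 26 + 0.8Q → Q* = 226.1364, P* = 206.9091.
For a per-unit tax t: ΔQ = t/0.88, so DWL = ½·t·(t/0.88) = t²/1.76.
At t = 36.5: DWL = 756.960. At t = 75.75: DWL = 3260.263.
Ratio = (75.75/36.5)² = 4.307.

4.307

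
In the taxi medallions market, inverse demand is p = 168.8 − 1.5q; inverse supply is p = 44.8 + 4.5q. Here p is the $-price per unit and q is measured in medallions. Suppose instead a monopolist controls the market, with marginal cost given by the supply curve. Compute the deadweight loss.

$51.25

Competitive equilibrium: 168.8 − 1.5q = 44.8 + 4.5q → q* = 20.6667, p* = 137.8.
Marginal revenue: MR = 168.8 − 3q. Set MR = MC: 168.8 − 3q = 44.8 + 4.5q → q_m = 16.5333.
Price p_m = 168.8 − 1.5·16.5333 = 144.0001; MC(q_m) = 44.8 + 4.5·16.5333 = 119.1999.
Competitive q* = 20.6667, so Δq = 4.1334; wedge = 144.0001 − 119.1999 = 24.8002.
DWL = ½ × 4.1334 × 24.8002 = $51.25.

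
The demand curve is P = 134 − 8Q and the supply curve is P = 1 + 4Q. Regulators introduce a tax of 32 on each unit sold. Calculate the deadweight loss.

42.67

Competitive equilibrium: 134 − 8Q = 1 + 4Q → Q* = 11.0833, P* = 45.3333.
With the tax, the buyer price exceeds the seller price by 32: (134 − 8Q) − (1 + 4Q) = 32 → Q' = 8.4167.
ΔQ = 11.0833 − 8.4167 = 2.6666; the wedge equals the tax, 32.
Welfare loss = ½ × 2.6666 × 32 = 42.67.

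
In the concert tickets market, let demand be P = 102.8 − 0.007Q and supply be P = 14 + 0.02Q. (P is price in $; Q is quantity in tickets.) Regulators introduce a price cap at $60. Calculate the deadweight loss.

$13201.67

Competitive equilibrium: 102.8 − 0.007Q = 14 + 0.02Q → Q* = 3288.8889, P* = 79.7778.
At the ceiling P = 60, quantity supplied = (60 − 14)/0.02 = 2300.
Willingness to pay at Q' = 2300: 102.8 − 0.007·2300 = 86.7.
ΔQ = 3288.8889 − 2300 = 988.8889; wedge = 86.7 − 60 = 26.7.
Welfare loss = ½ × 988.8889 × 26.7 = $13201.67.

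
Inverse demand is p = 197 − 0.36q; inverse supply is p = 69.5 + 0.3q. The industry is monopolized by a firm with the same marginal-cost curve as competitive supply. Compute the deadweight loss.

Competitive equilibrium: 197 − 0.36q = 69.5 + 0.3q → q* = 193.1818, p* = 127.4545.
Marginal revenue: MR = 197 − 0.72q. Set MR = MC: 197 − 0.72q = 69.5 + 0.3q → q_m = 125.
Price p_m = 197 − 0.36·125 = 152; MC(q_m) = 69.5 + 0.3·125 = 107.
Competitive q* = 193.1818, so Δq = 68.1818; wedge = 152 − 107 = 45.
Welfare loss = ½ × 68.1818 × 45 = 1534.09.

1534.09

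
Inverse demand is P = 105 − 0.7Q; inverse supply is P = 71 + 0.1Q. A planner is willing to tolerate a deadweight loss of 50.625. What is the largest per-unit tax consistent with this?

Competitive equilibrium: 105 − 0.7Q = 71 + 0.1Q → Q* = 42.5, P* = 75.25.
A tax t gives ΔQ = t/0.8 and wedge t, so DWL = t²/1.6.
t²/1.6 = 50.625 → t² = 81 → t = 9.

9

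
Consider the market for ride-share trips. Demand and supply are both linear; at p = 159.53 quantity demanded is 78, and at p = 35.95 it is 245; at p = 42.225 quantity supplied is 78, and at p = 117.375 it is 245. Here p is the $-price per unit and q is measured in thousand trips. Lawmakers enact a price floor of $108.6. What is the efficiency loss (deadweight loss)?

Demand slope = (35.95 − 159.53)/(245 − 78) = −0.74, so p = 217.25 − 0.74q.
Supply slope = (117.375 − 42.225)/(245 − 78) = 0.45, so p = 7.125 + 0.45q.
Competitive equilibrium: 217.25 − 0.74q = 7.125 + 0.45q → q* = 176.5756, p* = 86.584.
At the floor p = 108.6, quantity demanded = (217.25 − 108.6)/0.74 = 146.8243.
Sellers' marginal cost at q' = 146.8243: 7.125 + 0.45·146.8243 = 73.1959.
Δq = 176.5756 − 146.8243 = 29.7513; wedge = 108.6 − 73.1959 = 35.4041.
The triangle = ½ × 29.7513 × 35.4041 = $526.66 thousand.

$526.66 thousand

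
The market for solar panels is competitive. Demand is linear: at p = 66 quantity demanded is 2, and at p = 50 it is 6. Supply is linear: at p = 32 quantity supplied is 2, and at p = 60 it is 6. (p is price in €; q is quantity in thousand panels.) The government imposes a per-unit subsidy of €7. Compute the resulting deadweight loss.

€2.23 thousand

Demand slope = (50 − 66)/(6 − 2) = −4, so p = 74 − 4q.
Supply slope = (60 − 32)/(6 − 2) = 7, so p = 18 + 7q.
Competitive equilibrium: 74 − 4q = 18 + 7q → q* = 5.0909, p* = 53.6364.
The subsidy lowers effective supply by 7: p = 11 + 7q.
New quantity: 74 − 4q = 11 + 7q → q' = 5.7273.
Overproduction Δq = 5.7273 − 5.0909 = 0.6364; wedge = subsidy = 7.
The triangle = ½ × 0.6364 × 7 = €2.23 thousand.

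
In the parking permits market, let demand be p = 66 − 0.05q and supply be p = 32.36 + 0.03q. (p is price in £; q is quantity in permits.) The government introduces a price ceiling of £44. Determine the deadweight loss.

Competitive equilibrium: 66 − 0.05q = 32.36 + 0.03q → q* = 420.5, p* = 44.975.
At the ceiling p = 44, quantity supplied = (44 − 32.36)/0.03 = 388.
Willingness to pay at q' = 388: 66 − 0.05·388 = 46.6.
Δq = 420.5 − 388 = 32.5; wedge = 46.6 − 44 = 2.6.
Welfare loss = ½ × 32.5 × 2.6 = £42.25.

£42.25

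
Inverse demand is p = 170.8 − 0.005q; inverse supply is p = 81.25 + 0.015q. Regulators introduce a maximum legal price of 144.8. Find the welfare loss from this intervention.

Competitive equilibrium: 170.8 − 0.005q = 81.25 + 0.015q → q* = 4477.5, p* = 148.4125.
At the ceiling p = 144.8, quantity supplied = (144.8 − 81.25)/0.015 = 4236.6667.
Willingness to pay at q' = 4236.6667: 170.8 − 0.005·4236.6667 = 149.6167.
Δq = 4477.5 − 4236.6667 = 240.8333; wedge = 149.6167 − 144.8 = 4.8167.
Deadweight loss = ½ × 240.8333 × 4.8167 = 580.01.

580.01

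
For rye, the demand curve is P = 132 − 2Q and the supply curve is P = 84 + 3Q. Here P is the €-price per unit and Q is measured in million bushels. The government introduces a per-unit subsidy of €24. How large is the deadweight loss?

€57.60 million

Competitive equilibrium: 132 − 2Q = 84 + 3Q → Q* = 9.6, P* = 112.8.
The subsidy lowers effective supply by 24: P = 60 + 3Q.
New quantity: 132 − 2Q = 60 + 3Q → Q' = 14.4.
Overproduction ΔQ = 14.4 − 9.6 = 4.8; wedge = subsidy = 24.
The triangle = ½ × 4.8 × 24 = €57.60 million.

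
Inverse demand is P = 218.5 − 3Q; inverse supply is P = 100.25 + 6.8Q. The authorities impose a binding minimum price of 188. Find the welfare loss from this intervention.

17.68

Competitive equilibrium: 218.5 − 3Q = 100.25 + 6.8Q → Q* = 12.0663, P* = 182.301.
At the floor P = 188, quantity demanded = (218.5 − 188)/3 = 10.1667.
Sellers' marginal cost at Q' = 10.1667: 100.25 + 6.8·10.1667 = 169.3836.
ΔQ = 12.0663 − 10.1667 = 1.8996; wedge = 188 − 169.3836 = 18.6164.
DWL = ½ × 1.8996 × 18.6164 = 17.68.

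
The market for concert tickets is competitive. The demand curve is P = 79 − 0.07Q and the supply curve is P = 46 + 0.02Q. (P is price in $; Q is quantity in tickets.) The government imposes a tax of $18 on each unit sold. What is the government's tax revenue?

Competitive equilibrium: 79 − 0.07Q = 46 + 0.02Q → Q* = 366.6667, P* = 53.3333.
With the tax, the buyer price exceeds the seller price by 18: (79 − 0.07Q) − (46 + 0.02Q) = 18 → Q' = 166.6667.
Tax revenue = 18 × 166.6667 = $3000.

$3000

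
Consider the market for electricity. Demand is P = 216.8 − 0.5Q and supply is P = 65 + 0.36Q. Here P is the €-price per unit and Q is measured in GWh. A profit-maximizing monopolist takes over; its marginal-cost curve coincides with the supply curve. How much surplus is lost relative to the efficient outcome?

€1810.83

Competitive equilibrium: 216.8 − 0.5Q = 65 + 0.36Q → Q* = 176.5116, P* = 128.5442.
Marginal revenue: MR = 216.8 − Q. Set MR = MC: 216.8 − Q = 65 + 0.36Q → Q_m = 111.6176.
Price P_m = 216.8 − 0.5·111.6176 = 160.9912; MC(Q_m) = 65 + 0.36·111.6176 = 105.1823.
Competitive Q* = 176.5116, so ΔQ = 64.894; wedge = 160.9912 − 105.1823 = 55.8089.
Welfare loss = ½ × 64.894 × 55.8089 = €1810.83.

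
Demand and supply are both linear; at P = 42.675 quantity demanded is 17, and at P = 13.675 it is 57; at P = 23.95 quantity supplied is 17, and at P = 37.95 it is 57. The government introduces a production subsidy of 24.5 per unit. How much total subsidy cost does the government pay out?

1401.63

Demand slope = (13.675 − 42.675)/(57 − 17) = −0.725, so P = 55 − 0.725Q.
Supply slope = (37.95 − 23.95)/(57 − 17) = 0.35, so P = 18 + 0.35Q.
Competitive equilibrium: 55 − 0.725Q = 18 + 0.35Q → Q* = 34.4186, P* = 30.0465.
The subsidy lowers effective supply by 24.5: P = 0.35Q − 6.5.
New quantity: 55 − 0.725Q = 0.35Q − 6.5 → Q' = 57.2093.
Total subsidy cost = 24.5 × 57.2093 = 1401.63.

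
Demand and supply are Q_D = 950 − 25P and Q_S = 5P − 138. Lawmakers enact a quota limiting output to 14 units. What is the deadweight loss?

103.25

In inverse form: demand P = 38 − 0.04Q, supply P = 27.6 + 0.2Q.
Competitive equilibrium: 38 − 0.04Q = 27.6 + 0.2Q → Q* = 43.3333, P* = 36.2667.
At Q = 14: demand price = 38 − 0.04·14 = 37.44; supply price = 27.6 + 0.2·14 = 30.4.
ΔQ = 43.3333 − 14 = 29.3333; wedge = 37.44 − 30.4 = 7.04.
Deadweight loss = ½ × 29.3333 × 7.04 = 103.25.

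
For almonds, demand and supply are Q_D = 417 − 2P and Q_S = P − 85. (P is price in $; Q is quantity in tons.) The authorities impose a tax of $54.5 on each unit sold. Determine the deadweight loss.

$990.08

In inverse form: demand P = 208.5 − 0.5Q, supply P = 85 + Q.
Competitive equilibrium: 208.5 − 0.5Q = 85 + Q → Q* = 82.3333, P* = 167.3333.
With the tax, the buyer price exceeds the seller price by 54.5: (208.5 − 0.5Q) − (85 + Q) = 54.5 → Q' = 46.
ΔQ = 82.3333 − 46 = 36.3333; the wedge equals the tax, 54.5.
Welfare loss = ½ × 36.3333 × 54.5 = $990.08.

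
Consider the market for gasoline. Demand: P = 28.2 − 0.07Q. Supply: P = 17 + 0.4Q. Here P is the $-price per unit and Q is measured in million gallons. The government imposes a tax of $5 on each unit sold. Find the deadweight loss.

Competitive equilibrium: 28.2 − 0.07Q = 17 + 0.4Q → Q* = 23.8298, P* = 26.5319.
With the tax, the buyer price exceeds the seller price by 5: (28.2 − 0.07Q) − (17 + 0.4Q) = 5 → Q' = 13.1915.
ΔQ = 23.8298 − 13.1915 = 10.6383; the wedge equals the tax, 5.
DWL = ½ × 10.6383 × 5 = $26.60 million.

$26.60 million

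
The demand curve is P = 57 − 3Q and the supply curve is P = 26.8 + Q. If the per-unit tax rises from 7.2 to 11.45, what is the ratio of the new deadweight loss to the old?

Competitive equilibrium: 57 − 3Q = 26.8 + Q → Q* = 7.55, P* = 34.35.
For a per-unit tax t: ΔQ = t/4, so DWL = ½·t·(t/4) = t²/8.
At t = 7.2: DWL = 6.48. At t = 11.45: DWL = 16.388.
Ratio = (11.45/7.2)² = 2.529.

2.529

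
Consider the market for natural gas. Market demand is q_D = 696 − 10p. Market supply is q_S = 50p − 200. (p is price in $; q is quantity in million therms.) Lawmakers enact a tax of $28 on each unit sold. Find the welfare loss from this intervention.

$3266.67 million

In inverse form: demand p = 69.6 − 0.1q, supply p = 4 + 0.02q.
Competitive equilibrium: 69.6 − 0.1q = 4 + 0.02q → q* = 546.6667, p* = 14.9333.
With the tax, the buyer price exceeds the seller price by 28: (69.6 − 0.1q) − (4 + 0.02q) = 28 → q' = 313.3333.
Δq = 546.6667 − 313.3333 = 233.3334; the wedge equals the tax, 28.
DWL = ½ × 233.3334 × 28 = $3266.67 million.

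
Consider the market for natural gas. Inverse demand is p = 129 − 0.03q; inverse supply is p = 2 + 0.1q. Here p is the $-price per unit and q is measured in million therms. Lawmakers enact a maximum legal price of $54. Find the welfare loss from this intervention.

Competitive equilibrium: 129 − 0.03q = 2 + 0.1q → q* = 976.9231, p* = 99.6923.
At the ceiling p = 54, quantity supplied = (54 − 2)/0.1 = 520.
Willingness to pay at q' = 520: 129 − 0.03·520 = 113.4.
Δq = 976.9231 − 520 = 456.9231; wedge = 113.4 − 54 = 59.4.
Deadweight loss = ½ × 456.9231 × 59.4 = $13570.62 million.

$13570.62 million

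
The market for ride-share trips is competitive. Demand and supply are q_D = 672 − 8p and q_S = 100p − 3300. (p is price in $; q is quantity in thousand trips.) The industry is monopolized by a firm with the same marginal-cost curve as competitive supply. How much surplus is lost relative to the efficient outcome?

In inverse form: demand p = 84 − 0.125q, supply p = 33 + 0.01q.
Competitive equilibrium: 84 − 0.125q = 33 + 0.01q → q* = 377.77778, p* = 36.77778.
Marginal revenue: MR = 84 − 0.25q. Set MR = MC: 84 − 0.25q = 33 + 0.01q → q_m = 196.15385.
Price p_m = 84 − 0.125·196.15385 = 59.48077; MC(q_m) = 33 + 0.01·196.15385 = 34.96154.
Competitive q* = 377.77778, so Δq = 181.62393; wedge = 59.48077 − 34.96154 = 24.51923.
Welfare loss = ½ × 181.62393 × 24.51923 = $2226.64 thousand.

$2226.64 thousand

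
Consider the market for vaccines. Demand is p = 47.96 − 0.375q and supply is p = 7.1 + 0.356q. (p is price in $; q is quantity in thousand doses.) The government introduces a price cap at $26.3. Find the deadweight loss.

$1.41 thousand

Competitive equilibrium: 47.96 − 0.375q = 7.1 + 0.356q → q* = 55.896, p* = 26.999.
At the ceiling p = 26.3, quantity supplied = (26.3 − 7.1)/0.356 = 53.9326.
Willingness to pay at q' = 53.9326: 47.96 − 0.375·53.9326 = 27.7353.
Δq = 55.896 − 53.9326 = 1.9634; wedge = 27.7353 − 26.3 = 1.4353.
Welfare loss = ½ × 1.9634 × 1.4353 = $1.41 thousand.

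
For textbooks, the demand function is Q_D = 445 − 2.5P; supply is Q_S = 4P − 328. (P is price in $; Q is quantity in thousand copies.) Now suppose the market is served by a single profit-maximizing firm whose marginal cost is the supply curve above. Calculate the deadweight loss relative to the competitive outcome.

In inverse form: demand P = 178 − 0.4Q, supply P = 82 + 0.25Q.
Competitive equilibrium: 178 − 0.4Q = 82 + 0.25Q → Q* = 147.6923, P* = 118.9231.
Marginal revenue: MR = 178 − 0.8Q. Set MR = MC: 178 − 0.8Q = 82 + 0.25Q → Q_m = 91.4286.
Price P_m = 178 − 0.4·91.4286 = 141.4286; MC(Q_m) = 82 + 0.25·91.4286 = 104.8572.
Competitive Q* = 147.6923, so ΔQ = 56.2637; wedge = 141.4286 − 104.8572 = 36.5714.
Welfare loss = ½ × 56.2637 × 36.5714 = $1028.82 thousand.

$1028.82 thousand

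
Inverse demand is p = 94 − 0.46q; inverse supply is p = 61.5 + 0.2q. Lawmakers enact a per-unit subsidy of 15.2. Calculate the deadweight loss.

Competitive equilibrium: 94 − 0.46q = 61.5 + 0.2q → q* = 49.2424, p* = 71.3485.
The subsidy lowers effective supply by 15.2: p = 46.3 + 0.2q.
New quantity: 94 − 0.46q = 46.3 + 0.2q → q' = 72.2727.
Overproduction Δq = 72.2727 − 49.2424 = 23.0303; wedge = subsidy = 15.2.
The triangle = ½ × 23.0303 × 15.2 = 175.03.

175.03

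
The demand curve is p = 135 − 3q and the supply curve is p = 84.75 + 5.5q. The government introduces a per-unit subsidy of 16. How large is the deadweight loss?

Competitive equilibrium: 135 − 3q = 84.75 + 5.5q → q* = 5.9118, p* = 117.2647.
The subsidy lowers effective supply by 16: p = 68.75 + 5.5q.
New quantity: 135 − 3q = 68.75 + 5.5q → q' = 7.7941.
Overproduction Δq = 7.7941 − 5.9118 = 1.8823; wedge = subsidy = 16.
Deadweight loss = ½ × 1.8823 × 16 = 15.06.

15.06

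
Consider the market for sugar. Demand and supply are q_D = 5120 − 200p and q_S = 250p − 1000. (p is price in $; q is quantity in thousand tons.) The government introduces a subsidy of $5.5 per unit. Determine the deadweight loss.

In inverse form: demand p = 25.6 − 0.005q, supply p = 4 + 0.004q.
Competitive equilibrium: 25.6 − 0.005q = 4 + 0.004q → q* = 2400, p* = 13.6.
The subsidy lowers effective supply by 5.5: p = 0.004q − 1.5.
New quantity: 25.6 − 0.005q = 0.004q − 1.5 → q' = 3011.1111.
Overproduction Δq = 3011.1111 − 2400 = 611.1111; wedge = subsidy = 5.5.
Deadweight loss = ½ × 611.1111 × 5.5 = $1680.56 thousand.

$1680.56 thousand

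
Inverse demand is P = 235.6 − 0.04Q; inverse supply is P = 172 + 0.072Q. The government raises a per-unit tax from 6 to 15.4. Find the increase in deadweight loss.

Competitive equilibrium: 235.6 − 0.04Q = 172 + 0.072Q → Q* = 567.8571, P* = 212.8857.
For a per-unit tax t: ΔQ = t/0.112, so DWL = ½·t·(t/0.112) = t²/0.224.
At t = 6: DWL = 160.714. At t = 15.4: DWL = 1058.75.
Increase = 1058.75 − 160.714 = 898.04.

898.04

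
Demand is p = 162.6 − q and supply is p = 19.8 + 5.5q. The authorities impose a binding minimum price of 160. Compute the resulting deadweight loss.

1219.29

Competitive equilibrium: 162.6 − q = 19.8 + 5.5q → q* = 21.9692, p* = 140.6308.
At the floor p = 160, quantity demanded = (162.6 − 160)/1 = 2.6.
Sellers' marginal cost at q' = 2.6: 19.8 + 5.5·2.6 = 34.1.
Δq = 21.9692 − 2.6 = 19.3692; wedge = 160 − 34.1 = 125.9.
Deadweight loss = ½ × 19.3692 × 125.9 = 1219.29.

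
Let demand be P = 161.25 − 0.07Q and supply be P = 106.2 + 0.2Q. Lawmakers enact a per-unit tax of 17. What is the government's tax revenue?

Competitive equilibrium: 161.25 − 0.07Q = 106.2 + 0.2Q → Q* = 203.8889, P* = 146.9778.
With the tax, the buyer price exceeds the seller price by 17: (161.25 − 0.07Q) − (106.2 + 0.2Q) = 17 → Q' = 140.9259.
Tax revenue = 17 × 140.9259 = 2395.74.

2395.74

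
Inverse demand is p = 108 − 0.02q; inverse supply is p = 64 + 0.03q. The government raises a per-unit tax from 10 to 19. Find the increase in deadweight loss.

2610

Competitive equilibrium: 108 − 0.02q = 64 + 0.03q → q* = 880, p* = 90.4.
For a per-unit tax t: Δq = t/0.05, so DWL = ½·t·(t/0.05) = t²/0.1.
At t = 10: DWL = 1000. At t = 19: DWL = 3610.
Increase = 3610 − 1000 = 2610.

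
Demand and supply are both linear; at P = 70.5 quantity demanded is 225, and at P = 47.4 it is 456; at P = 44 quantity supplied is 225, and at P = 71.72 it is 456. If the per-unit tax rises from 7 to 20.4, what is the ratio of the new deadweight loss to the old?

Demand slope = (47.4 − 70.5)/(456 − 225) = −0.1, so P = 93 − 0.1Q.
Supply slope = (71.72 − 44)/(456 − 225) = 0.12, so P = 17 + 0.12Q.
Competitive equilibrium: 93 − 0.1Q = 17 + 0.12Q → Q* = 345.4545, P* = 58.4545.
For a per-unit tax t: ΔQ = t/0.22, so DWL = ½·t·(t/0.22) = t²/0.44.
At t = 7: DWL = 111.364. At t = 20.4: DWL = 945.818.
Ratio = (20.4/7)² = 8.493.

8.493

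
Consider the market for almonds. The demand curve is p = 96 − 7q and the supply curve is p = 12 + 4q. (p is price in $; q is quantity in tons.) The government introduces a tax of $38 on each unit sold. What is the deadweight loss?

Competitive equilibrium: 96 − 7q = 12 + 4q → q* = 7.6364, p* = 42.5455.
With the tax, the buyer price exceeds the seller price by 38: (96 − 7q) − (12 + 4q) = 38 → q' = 4.1818.
Δq = 7.6364 − 4.1818 = 3.4546; the wedge equals the tax, 38.
Deadweight loss = ½ × 3.4546 × 38 = $65.64.

$65.64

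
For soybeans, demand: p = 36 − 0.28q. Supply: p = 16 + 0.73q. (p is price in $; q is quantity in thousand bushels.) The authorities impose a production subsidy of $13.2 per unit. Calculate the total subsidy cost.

Competitive equilibrium: 36 − 0.28q = 16 + 0.73q → q* = 19.802, p* = 30.4554.
The subsidy lowers effective supply by 13.2: p = 2.8 + 0.73q.
New quantity: 36 − 0.28q = 2.8 + 0.73q → q' = 32.8713.
Total subsidy cost = 13.2 × 32.8713 = $433.90 thousand.

$433.90 thousand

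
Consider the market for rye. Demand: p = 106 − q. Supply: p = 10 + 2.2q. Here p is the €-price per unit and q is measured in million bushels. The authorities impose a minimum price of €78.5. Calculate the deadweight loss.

€10 million

Competitive equilibrium: 106 − q = 10 + 2.2q → q* = 30, p* = 76.
At the floor p = 78.5, quantity demanded = (106 − 78.5)/1 = 27.5.
Sellers' marginal cost at q' = 27.5: 10 + 2.2·27.5 = 70.5.
Δq = 30 − 27.5 = 2.5; wedge = 78.5 − 70.5 = 8.
Welfare loss = ½ × 2.5 × 8 = €10 million.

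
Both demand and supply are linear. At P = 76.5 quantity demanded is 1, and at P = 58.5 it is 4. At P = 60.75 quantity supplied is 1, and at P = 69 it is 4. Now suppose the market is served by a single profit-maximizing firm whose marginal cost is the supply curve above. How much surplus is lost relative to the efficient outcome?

5.68

Demand slope = (58.5 − 76.5)/(4 − 1) = −6, so P = 82.5 − 6Q.
Supply slope = (69 − 60.75)/(4 − 1) = 2.75, so P = 58 + 2.75Q.
Competitive equilibrium: 82.5 − 6Q = 58 + 2.75Q → Q* = 2.8, P* = 65.7.
Marginal revenue: MR = 82.5 − 12Q. Set MR = MC: 82.5 − 12Q = 58 + 2.75Q → Q_m = 1.661.
Price P_m = 82.5 − 6·1.661 = 72.534; MC(Q_m) = 58 + 2.75·1.661 = 62.5678.
Competitive Q* = 2.8, so ΔQ = 1.139; wedge = 72.534 − 62.5678 = 9.9662.
The triangle = ½ × 1.139 × 9.9662 = 5.68.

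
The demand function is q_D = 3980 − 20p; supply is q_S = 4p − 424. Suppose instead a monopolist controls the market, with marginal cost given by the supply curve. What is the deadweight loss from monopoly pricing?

In inverse form: demand p = 199 − 0.05q, supply p = 106 + 0.25q.
Competitive equilibrium: 199 − 0.05q = 106 + 0.25q → q* = 310, p* = 183.5.
Marginal revenue: MR = 199 − 0.1q. Set MR = MC: 199 − 0.1q = 106 + 0.25q → q_m = 265.7143.
Price p_m = 199 − 0.05·265.7143 = 185.7143; MC(q_m) = 106 + 0.25·265.7143 = 172.4286.
Competitive q* = 310, so Δq = 44.2857; wedge = 185.7143 − 172.4286 = 13.2857.
Welfare loss = ½ × 44.2857 × 13.2857 = 294.18.

294.18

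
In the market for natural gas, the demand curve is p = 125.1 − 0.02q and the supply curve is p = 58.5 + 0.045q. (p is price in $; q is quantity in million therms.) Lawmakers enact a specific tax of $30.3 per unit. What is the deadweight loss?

$7062.23 million

Competitive equilibrium: 125.1 − 0.02q = 58.5 + 0.045q → q* = 1024.6154, p* = 104.6077.
With the tax, the buyer price exceeds the seller price by 30.3: (125.1 − 0.02q) − (58.5 + 0.045q) = 30.3 → q' = 558.4615.
Δq = 1024.6154 − 558.4615 = 466.1539; the wedge equals the tax, 30.3.
DWL = ½ × 466.1539 × 30.3 = $7062.23 million.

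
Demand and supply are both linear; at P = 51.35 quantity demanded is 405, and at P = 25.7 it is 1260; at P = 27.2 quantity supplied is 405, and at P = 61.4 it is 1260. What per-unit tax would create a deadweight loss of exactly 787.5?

10.5

Demand slope = (25.7 − 51.35)/(1260 − 405) = −0.03, so P = 63.5 − 0.03Q.
Supply slope = (61.4 − 27.2)/(1260 − 405) = 0.04, so P = 11 + 0.04Q.
Competitive equilibrium: 63.5 − 0.03Q = 11 + 0.04Q → Q* = 750, P* = 41.
A tax t gives ΔQ = t/0.07 and wedge t, so DWL = t²/0.14.
t²/0.14 = 787.5 → t² = 110.25 → t = 10.5.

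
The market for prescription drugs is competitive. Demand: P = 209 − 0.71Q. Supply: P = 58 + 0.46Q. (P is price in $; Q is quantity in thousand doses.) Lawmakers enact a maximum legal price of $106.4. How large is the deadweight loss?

$332.55 thousand

Competitive equilibrium: 209 − 0.71Q = 58 + 0.46Q → Q* = 129.0598, P* = 117.3675.
At the ceiling P = 106.4, quantity supplied = (106.4 − 58)/0.46 = 105.2174.
Willingness to pay at Q' = 105.2174: 209 − 0.71·105.2174 = 134.2956.
ΔQ = 129.0598 − 105.2174 = 23.8424; wedge = 134.2956 − 106.4 = 27.8956.
Deadweight loss = ½ × 23.8424 × 27.8956 = $332.55 thousand.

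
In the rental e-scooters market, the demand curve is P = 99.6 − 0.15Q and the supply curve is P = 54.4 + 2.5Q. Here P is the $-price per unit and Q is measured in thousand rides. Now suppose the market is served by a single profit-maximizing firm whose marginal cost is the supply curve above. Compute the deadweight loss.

$1.11 thousand

Competitive equilibrium: 99.6 − 0.15Q = 54.4 + 2.5Q → Q* = 17.0566, P* = 97.0415.
Marginal revenue: MR = 99.6 − 0.3Q. Set MR = MC: 99.6 − 0.3Q = 54.4 + 2.5Q → Q_m = 16.1429.
Price P_m = 99.6 − 0.15·16.1429 = 97.1786; MC(Q_m) = 54.4 + 2.5·16.1429 = 94.7573.
Competitive Q* = 17.0566, so ΔQ = 0.9137; wedge = 97.1786 − 94.7573 = 2.4213.
Deadweight loss = ½ × 0.9137 × 2.4213 = $1.11 thousand.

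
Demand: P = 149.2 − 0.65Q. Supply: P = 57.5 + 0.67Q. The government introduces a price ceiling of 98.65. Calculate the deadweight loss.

Competitive equilibrium: 149.2 − 0.65Q = 57.5 + 0.67Q → Q* = 69.4697, P* = 104.0447.
At the ceiling P = 98.65, quantity supplied = (98.65 − 57.5)/0.67 = 61.4179.
Willingness to pay at Q' = 61.4179: 149.2 − 0.65·61.4179 = 109.2784.
ΔQ = 69.4697 − 61.4179 = 8.0518; wedge = 109.2784 − 98.65 = 10.6284.
Deadweight loss = ½ × 8.0518 × 10.6284 = 42.79.

42.79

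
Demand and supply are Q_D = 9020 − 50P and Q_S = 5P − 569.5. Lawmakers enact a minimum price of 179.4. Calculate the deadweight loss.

In inverse form: demand P = 180.4 − 0.02Q, supply P = 113.9 + 0.2Q.
Competitive equilibrium: 180.4 − 0.02Q = 113.9 + 0.2Q → Q* = 302.2727, P* = 174.3545.
At the floor P = 179.4, quantity demanded = (180.4 − 179.4)/0.02 = 50.
Sellers' marginal cost at Q' = 50: 113.9 + 0.2·50 = 123.9.
ΔQ = 302.2727 − 50 = 252.2727; wedge = 179.4 − 123.9 = 55.5.
DWL = ½ × 252.2727 × 55.5 = 7000.57.

7000.57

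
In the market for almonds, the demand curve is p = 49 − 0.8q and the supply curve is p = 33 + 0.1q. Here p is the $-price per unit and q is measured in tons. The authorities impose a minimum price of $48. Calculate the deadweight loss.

Competitive equilibrium: 49 − 0.8q = 33 + 0.1q → q* = 17.7778, p* = 34.7778.
At the floor p = 48, quantity demanded = (49 − 48)/0.8 = 1.25.
Sellers' marginal cost at q' = 1.25: 33 + 0.1·1.25 = 33.125.
Δq = 17.7778 − 1.25 = 16.5278; wedge = 48 − 33.125 = 14.875.
Deadweight loss = ½ × 16.5278 × 14.875 = $122.93.

$122.93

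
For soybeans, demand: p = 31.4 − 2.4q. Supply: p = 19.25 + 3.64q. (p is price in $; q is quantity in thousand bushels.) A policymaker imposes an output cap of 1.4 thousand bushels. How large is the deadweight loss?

Competitive equilibrium: 31.4 − 2.4q = 19.25 + 3.64q → q* = 2.0116, p* = 26.5722.
At q = 1.4: demand price = 31.4 − 2.4·1.4 = 28.04; supply price = 19.25 + 3.64·1.4 = 24.346.
Δq = 2.0116 − 1.4 = 0.6116; wedge = 28.04 − 24.346 = 3.694.
Welfare loss = ½ × 0.6116 × 3.694 = $1.13 thousand.

$1.13 thousand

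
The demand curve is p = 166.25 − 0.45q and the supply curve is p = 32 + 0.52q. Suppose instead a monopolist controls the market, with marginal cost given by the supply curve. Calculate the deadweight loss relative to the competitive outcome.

Competitive equilibrium: 166.25 − 0.45q = 32 + 0.52q → q* = 138.4021, p* = 103.9691.
Marginal revenue: MR = 166.25 − 0.9q. Set MR = MC: 166.25 − 0.9q = 32 + 0.52q → q_m = 94.5423.
Price p_m = 166.25 − 0.45·94.5423 = 123.706; MC(q_m) = 32 + 0.52·94.5423 = 81.162.
Competitive q* = 138.4021, so Δq = 43.8598; wedge = 123.706 − 81.162 = 42.544.
Welfare loss = ½ × 43.8598 × 42.544 = 932.99.

932.99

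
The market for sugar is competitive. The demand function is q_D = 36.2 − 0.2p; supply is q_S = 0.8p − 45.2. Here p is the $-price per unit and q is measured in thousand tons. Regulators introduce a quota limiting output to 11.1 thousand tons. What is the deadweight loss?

$243.10 thousand

In inverse form: demand p = 181 − 5q, supply p = 56.5 + 1.25q.
Competitive equilibrium: 181 − 5q = 56.5 + 1.25q → q* = 19.92, p* = 81.4.
At q = 11.1: demand price = 181 − 5·11.1 = 125.5; supply price = 56.5 + 1.25·11.1 = 70.375.
Δq = 19.92 − 11.1 = 8.82; wedge = 125.5 − 70.375 = 55.125.
Deadweight loss = ½ × 8.82 × 55.125 = $243.10 thousand.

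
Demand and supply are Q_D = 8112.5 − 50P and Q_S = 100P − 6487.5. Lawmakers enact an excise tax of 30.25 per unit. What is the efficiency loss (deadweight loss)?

In inverse form: demand P = 162.25 − 0.02Q, supply P = 64.875 + 0.01Q.
Competitive equilibrium: 162.25 − 0.02Q = 64.875 + 0.01Q → Q* = 3245.8333, P* = 97.3333.
With the tax, the buyer price exceeds the seller price by 30.25: (162.25 − 0.02Q) − (64.875 + 0.01Q) = 30.25 → Q' = 2237.5.
ΔQ = 3245.8333 − 2237.5 = 1008.3333; the wedge equals the tax, 30.25.
Welfare loss = ½ × 1008.3333 × 30.25 = 15251.04.

15251.04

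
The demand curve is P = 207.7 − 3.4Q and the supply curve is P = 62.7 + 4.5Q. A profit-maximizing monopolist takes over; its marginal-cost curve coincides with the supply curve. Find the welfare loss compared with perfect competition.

120.47

Competitive equilibrium: 207.7 − 3.4Q = 62.7 + 4.5Q → Q* = 18.3544, P* = 145.2949.
Marginal revenue: MR = 207.7 − 6.8Q. Set MR = MC: 207.7 − 6.8Q = 62.7 + 4.5Q → Q_m = 12.8319.
Price P_m = 207.7 − 3.4·12.8319 = 164.0715; MC(Q_m) = 62.7 + 4.5·12.8319 = 120.4436.
Competitive Q* = 18.3544, so ΔQ = 5.5225; wedge = 164.0715 − 120.4436 = 43.6279.
DWL = ½ × 5.5225 × 43.6279 = 120.47.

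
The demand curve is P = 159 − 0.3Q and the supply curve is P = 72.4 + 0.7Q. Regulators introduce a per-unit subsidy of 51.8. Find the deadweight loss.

Competitive equilibrium: 159 − 0.3Q = 72.4 + 0.7Q → Q* = 86.6, P* = 133.02.
The subsidy lowers effective supply by 51.8: P = 20.6 + 0.7Q.
New quantity: 159 − 0.3Q = 20.6 + 0.7Q → Q' = 138.4.
Overproduction ΔQ = 138.4 − 86.6 = 51.8; wedge = subsidy = 51.8.
Deadweight loss = ½ × 51.8 × 51.8 = 1341.62.

1341.62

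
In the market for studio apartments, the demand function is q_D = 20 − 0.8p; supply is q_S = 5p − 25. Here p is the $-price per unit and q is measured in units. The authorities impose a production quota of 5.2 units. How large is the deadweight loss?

In inverse form: demand p = 25 − 1.25q, supply p = 5 + 0.2q.
Competitive equilibrium: 25 − 1.25q = 5 + 0.2q → q* = 13.7931, p* = 7.7586.
At q = 5.2: demand price = 25 − 1.25·5.2 = 18.5; supply price = 5 + 0.2·5.2 = 6.04.
Δq = 13.7931 − 5.2 = 8.5931; wedge = 18.5 − 6.04 = 12.46.
DWL = ½ × 8.5931 × 12.46 = $53.54.

$53.54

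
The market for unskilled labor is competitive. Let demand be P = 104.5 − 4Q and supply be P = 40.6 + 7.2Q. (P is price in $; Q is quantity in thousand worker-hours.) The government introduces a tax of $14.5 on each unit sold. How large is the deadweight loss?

$9.39 thousand

Competitive equilibrium: 104.5 − 4Q = 40.6 + 7.2Q → Q* = 5.7054, P* = 81.6786.
With the tax, the buyer price exceeds the seller price by 14.5: (104.5 − 4Q) − (40.6 + 7.2Q) = 14.5 → Q' = 4.4107.
ΔQ = 5.7054 − 4.4107 = 1.2947; the wedge equals the tax, 14.5.
DWL = ½ × 1.2947 × 14.5 = $9.39 thousand.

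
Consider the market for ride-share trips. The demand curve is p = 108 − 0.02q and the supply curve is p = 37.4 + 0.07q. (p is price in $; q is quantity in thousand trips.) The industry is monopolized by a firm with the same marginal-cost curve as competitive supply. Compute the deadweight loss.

Competitive equilibrium: 108 − 0.02q = 37.4 + 0.07q → q* = 784.4444, p* = 92.3111.
Marginal revenue: MR = 108 − 0.04q. Set MR = MC: 108 − 0.04q = 37.4 + 0.07q → q_m = 641.8182.
Price p_m = 108 − 0.02·641.8182 = 95.1636; MC(q_m) = 37.4 + 0.07·641.8182 = 82.3273.
Competitive q* = 784.4444, so Δq = 142.6262; wedge = 95.1636 − 82.3273 = 12.8363.
The triangle = ½ × 142.6262 × 12.8363 = $915.40 thousand.

$915.40 thousand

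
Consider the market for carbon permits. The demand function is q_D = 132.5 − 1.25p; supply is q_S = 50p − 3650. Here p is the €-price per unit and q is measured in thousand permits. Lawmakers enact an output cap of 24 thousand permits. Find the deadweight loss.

In inverse form: demand p = 106 − 0.8q, supply p = 73 + 0.02q.
Competitive equilibrium: 106 − 0.8q = 73 + 0.02q → q* = 40.2439, p* = 73.8049.
At q = 24: demand price = 106 − 0.8·24 = 86.8; supply price = 73 + 0.02·24 = 73.48.
Δq = 40.2439 − 24 = 16.2439; wedge = 86.8 − 73.48 = 13.32.
The triangle = ½ × 16.2439 × 13.32 = €108.18 thousand.

€108.18 thousand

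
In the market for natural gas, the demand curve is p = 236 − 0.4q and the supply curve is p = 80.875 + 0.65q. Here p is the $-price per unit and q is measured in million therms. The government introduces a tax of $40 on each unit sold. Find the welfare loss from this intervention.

$761.90 million

Competitive equilibrium: 236 − 0.4q = 80.875 + 0.65q → q* = 147.7381, p* = 176.9048.
With the tax, the buyer price exceeds the seller price by 40: (236 − 0.4q) − (80.875 + 0.65q) = 40 → q' = 109.6429.
Δq = 147.7381 − 109.6429 = 38.0952; the wedge equals the tax, 40.
The triangle = ½ × 38.0952 × 40 = $761.90 million.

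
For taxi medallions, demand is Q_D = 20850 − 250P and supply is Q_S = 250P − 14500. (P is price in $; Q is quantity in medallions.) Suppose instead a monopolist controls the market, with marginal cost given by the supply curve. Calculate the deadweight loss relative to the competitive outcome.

$4480.28

In inverse form: demand P = 83.4 − 0.004Q, supply P = 58 + 0.004Q.
Competitive equilibrium: 83.4 − 0.004Q = 58 + 0.004Q → Q* = 3175, P* = 70.7.
Marginal revenue: MR = 83.4 − 0.008Q. Set MR = MC: 83.4 − 0.008Q = 58 + 0.004Q → Q_m = 2116.666667.
Price P_m = 83.4 − 0.004·2116.666667 = 74.933333; MC(Q_m) = 58 + 0.004·2116.666667 = 66.466667.
Competitive Q* = 3175, so ΔQ = 1058.333333; wedge = 74.933333 − 66.466667 = 8.466666.
Deadweight loss = ½ × 1058.333333 × 8.466666 = $4480.28.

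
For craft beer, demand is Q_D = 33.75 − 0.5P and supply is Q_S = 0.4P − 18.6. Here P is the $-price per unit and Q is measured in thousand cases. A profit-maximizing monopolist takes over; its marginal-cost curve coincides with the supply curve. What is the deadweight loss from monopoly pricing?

$4.64 thousand

In inverse form: demand P = 67.5 − 2Q, supply P = 46.5 + 2.5Q.
Competitive equilibrium: 67.5 − 2Q = 46.5 + 2.5Q → Q* = 4.6667, P* = 58.1667.
Marginal revenue: MR = 67.5 − 4Q. Set MR = MC: 67.5 − 4Q = 46.5 + 2.5Q → Q_m = 3.2308.
Price P_m = 67.5 − 2·3.2308 = 61.0384; MC(Q_m) = 46.5 + 2.5·3.2308 = 54.577.
Competitive Q* = 4.6667, so ΔQ = 1.4359; wedge = 61.0384 − 54.577 = 6.4614.
Welfare loss = ½ × 1.4359 × 6.4614 = $4.64 thousand.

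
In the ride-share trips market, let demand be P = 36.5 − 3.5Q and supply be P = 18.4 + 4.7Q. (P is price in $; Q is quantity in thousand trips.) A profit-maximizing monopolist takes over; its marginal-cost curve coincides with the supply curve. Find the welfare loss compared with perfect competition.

$1.79 thousand

Competitive equilibrium: 36.5 − 3.5Q = 18.4 + 4.7Q → Q* = 2.2073, P* = 28.7744.
Marginal revenue: MR = 36.5 − 7Q. Set MR = MC: 36.5 − 7Q = 18.4 + 4.7Q → Q_m = 1.547.
Price P_m = 36.5 − 3.5·1.547 = 31.0855; MC(Q_m) = 18.4 + 4.7·1.547 = 25.6709.
Competitive Q* = 2.2073, so ΔQ = 0.6603; wedge = 31.0855 − 25.6709 = 5.4146.
Welfare loss = ½ × 0.6603 × 5.4146 = $1.79 thousand.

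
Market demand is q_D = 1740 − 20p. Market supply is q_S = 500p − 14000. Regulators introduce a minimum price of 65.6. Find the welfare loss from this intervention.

In inverse form: demand p = 87 − 0.05q, supply p = 28 + 0.002q.
Competitive equilibrium: 87 − 0.05q = 28 + 0.002q → q* = 1134.6154, p* = 30.2692.
At the floor p = 65.6, quantity demanded = (87 − 65.6)/0.05 = 428.
Sellers' marginal cost at q' = 428: 28 + 0.002·428 = 28.856.
Δq = 1134.6154 − 428 = 706.6154; wedge = 65.6 − 28.856 = 36.744.
Deadweight loss = ½ × 706.6154 × 36.744 = 12981.94.

12981.94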